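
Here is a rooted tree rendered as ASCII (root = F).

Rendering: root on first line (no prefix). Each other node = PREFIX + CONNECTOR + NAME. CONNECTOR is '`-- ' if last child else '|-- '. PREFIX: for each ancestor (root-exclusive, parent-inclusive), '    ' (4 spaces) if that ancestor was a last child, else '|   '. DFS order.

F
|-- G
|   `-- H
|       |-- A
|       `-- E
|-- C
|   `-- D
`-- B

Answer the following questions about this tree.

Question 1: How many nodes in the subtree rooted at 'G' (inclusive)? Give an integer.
Subtree rooted at G contains: A, E, G, H
Count = 4

Answer: 4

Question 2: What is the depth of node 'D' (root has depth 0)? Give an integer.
Path from root to D: F -> C -> D
Depth = number of edges = 2

Answer: 2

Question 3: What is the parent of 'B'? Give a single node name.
Scan adjacency: B appears as child of F

Answer: F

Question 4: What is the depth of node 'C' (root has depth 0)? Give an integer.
Answer: 1

Derivation:
Path from root to C: F -> C
Depth = number of edges = 1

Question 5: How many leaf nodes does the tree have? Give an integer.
Answer: 4

Derivation:
Leaves (nodes with no children): A, B, D, E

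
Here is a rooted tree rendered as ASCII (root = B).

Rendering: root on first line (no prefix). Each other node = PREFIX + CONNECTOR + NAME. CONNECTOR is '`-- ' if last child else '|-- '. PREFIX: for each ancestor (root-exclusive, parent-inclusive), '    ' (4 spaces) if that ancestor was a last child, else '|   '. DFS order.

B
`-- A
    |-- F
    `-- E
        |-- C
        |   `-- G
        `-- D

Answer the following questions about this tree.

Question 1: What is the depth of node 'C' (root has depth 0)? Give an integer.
Path from root to C: B -> A -> E -> C
Depth = number of edges = 3

Answer: 3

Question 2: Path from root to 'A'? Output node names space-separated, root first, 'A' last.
Answer: B A

Derivation:
Walk down from root: B -> A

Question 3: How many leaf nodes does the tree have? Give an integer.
Answer: 3

Derivation:
Leaves (nodes with no children): D, F, G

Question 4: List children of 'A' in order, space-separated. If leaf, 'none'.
Answer: F E

Derivation:
Node A's children (from adjacency): F, E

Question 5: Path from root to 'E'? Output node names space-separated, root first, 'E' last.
Walk down from root: B -> A -> E

Answer: B A E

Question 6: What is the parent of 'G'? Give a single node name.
Answer: C

Derivation:
Scan adjacency: G appears as child of C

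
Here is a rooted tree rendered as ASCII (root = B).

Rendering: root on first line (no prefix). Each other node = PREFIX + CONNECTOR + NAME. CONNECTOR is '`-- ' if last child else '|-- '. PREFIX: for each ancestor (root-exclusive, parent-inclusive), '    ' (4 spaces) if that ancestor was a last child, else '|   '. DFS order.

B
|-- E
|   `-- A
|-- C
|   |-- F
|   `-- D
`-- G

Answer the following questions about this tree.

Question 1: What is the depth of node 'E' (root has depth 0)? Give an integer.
Answer: 1

Derivation:
Path from root to E: B -> E
Depth = number of edges = 1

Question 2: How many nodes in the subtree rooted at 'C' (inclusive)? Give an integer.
Subtree rooted at C contains: C, D, F
Count = 3

Answer: 3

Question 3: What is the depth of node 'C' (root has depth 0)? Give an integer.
Path from root to C: B -> C
Depth = number of edges = 1

Answer: 1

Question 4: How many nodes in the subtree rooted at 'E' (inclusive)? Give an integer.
Answer: 2

Derivation:
Subtree rooted at E contains: A, E
Count = 2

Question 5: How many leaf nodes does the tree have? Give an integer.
Answer: 4

Derivation:
Leaves (nodes with no children): A, D, F, G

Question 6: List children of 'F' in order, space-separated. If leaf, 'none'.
Answer: none

Derivation:
Node F's children (from adjacency): (leaf)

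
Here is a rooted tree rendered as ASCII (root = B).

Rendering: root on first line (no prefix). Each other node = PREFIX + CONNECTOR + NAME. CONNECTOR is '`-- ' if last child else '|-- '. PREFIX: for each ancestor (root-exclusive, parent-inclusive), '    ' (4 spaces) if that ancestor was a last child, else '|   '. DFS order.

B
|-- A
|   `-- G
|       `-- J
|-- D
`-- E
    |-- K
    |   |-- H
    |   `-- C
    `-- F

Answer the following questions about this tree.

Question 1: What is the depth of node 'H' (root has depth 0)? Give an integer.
Path from root to H: B -> E -> K -> H
Depth = number of edges = 3

Answer: 3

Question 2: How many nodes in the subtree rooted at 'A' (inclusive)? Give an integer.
Answer: 3

Derivation:
Subtree rooted at A contains: A, G, J
Count = 3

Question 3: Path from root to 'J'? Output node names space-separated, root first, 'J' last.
Answer: B A G J

Derivation:
Walk down from root: B -> A -> G -> J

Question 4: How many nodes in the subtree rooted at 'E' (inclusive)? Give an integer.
Answer: 5

Derivation:
Subtree rooted at E contains: C, E, F, H, K
Count = 5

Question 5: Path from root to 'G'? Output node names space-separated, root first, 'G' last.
Answer: B A G

Derivation:
Walk down from root: B -> A -> G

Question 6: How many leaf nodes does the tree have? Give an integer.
Answer: 5

Derivation:
Leaves (nodes with no children): C, D, F, H, J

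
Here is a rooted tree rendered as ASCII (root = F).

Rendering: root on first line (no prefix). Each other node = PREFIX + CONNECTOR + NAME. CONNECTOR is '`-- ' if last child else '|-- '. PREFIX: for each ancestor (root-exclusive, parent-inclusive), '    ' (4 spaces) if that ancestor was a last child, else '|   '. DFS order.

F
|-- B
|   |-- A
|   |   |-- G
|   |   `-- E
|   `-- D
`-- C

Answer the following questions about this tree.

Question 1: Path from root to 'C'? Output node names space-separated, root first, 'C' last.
Walk down from root: F -> C

Answer: F C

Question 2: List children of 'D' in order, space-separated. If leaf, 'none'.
Answer: none

Derivation:
Node D's children (from adjacency): (leaf)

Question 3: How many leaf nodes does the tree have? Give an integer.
Answer: 4

Derivation:
Leaves (nodes with no children): C, D, E, G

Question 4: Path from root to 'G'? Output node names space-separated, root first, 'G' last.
Walk down from root: F -> B -> A -> G

Answer: F B A G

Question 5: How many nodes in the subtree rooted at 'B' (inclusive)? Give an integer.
Subtree rooted at B contains: A, B, D, E, G
Count = 5

Answer: 5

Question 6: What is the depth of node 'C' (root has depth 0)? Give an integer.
Answer: 1

Derivation:
Path from root to C: F -> C
Depth = number of edges = 1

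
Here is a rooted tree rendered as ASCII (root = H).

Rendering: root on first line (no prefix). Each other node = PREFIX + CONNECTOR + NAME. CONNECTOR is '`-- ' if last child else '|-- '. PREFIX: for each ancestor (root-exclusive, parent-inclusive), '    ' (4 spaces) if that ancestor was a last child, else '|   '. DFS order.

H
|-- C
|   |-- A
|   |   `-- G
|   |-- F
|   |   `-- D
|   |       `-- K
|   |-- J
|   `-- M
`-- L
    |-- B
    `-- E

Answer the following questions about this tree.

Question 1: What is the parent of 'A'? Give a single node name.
Answer: C

Derivation:
Scan adjacency: A appears as child of C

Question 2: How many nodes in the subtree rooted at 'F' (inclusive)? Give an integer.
Answer: 3

Derivation:
Subtree rooted at F contains: D, F, K
Count = 3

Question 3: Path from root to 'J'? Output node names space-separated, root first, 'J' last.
Answer: H C J

Derivation:
Walk down from root: H -> C -> J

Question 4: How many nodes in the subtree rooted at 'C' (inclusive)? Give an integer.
Subtree rooted at C contains: A, C, D, F, G, J, K, M
Count = 8

Answer: 8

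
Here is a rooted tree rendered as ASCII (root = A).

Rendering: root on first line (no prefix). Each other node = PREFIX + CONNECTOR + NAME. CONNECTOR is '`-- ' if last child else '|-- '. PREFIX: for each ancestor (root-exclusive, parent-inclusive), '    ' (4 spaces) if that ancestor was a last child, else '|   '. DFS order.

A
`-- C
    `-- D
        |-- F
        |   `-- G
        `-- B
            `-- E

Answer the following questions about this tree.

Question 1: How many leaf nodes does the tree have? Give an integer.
Leaves (nodes with no children): E, G

Answer: 2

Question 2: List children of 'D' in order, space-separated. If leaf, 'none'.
Node D's children (from adjacency): F, B

Answer: F B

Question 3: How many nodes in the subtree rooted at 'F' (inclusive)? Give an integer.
Subtree rooted at F contains: F, G
Count = 2

Answer: 2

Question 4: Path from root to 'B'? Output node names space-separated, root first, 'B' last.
Walk down from root: A -> C -> D -> B

Answer: A C D B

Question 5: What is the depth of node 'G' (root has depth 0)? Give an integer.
Path from root to G: A -> C -> D -> F -> G
Depth = number of edges = 4

Answer: 4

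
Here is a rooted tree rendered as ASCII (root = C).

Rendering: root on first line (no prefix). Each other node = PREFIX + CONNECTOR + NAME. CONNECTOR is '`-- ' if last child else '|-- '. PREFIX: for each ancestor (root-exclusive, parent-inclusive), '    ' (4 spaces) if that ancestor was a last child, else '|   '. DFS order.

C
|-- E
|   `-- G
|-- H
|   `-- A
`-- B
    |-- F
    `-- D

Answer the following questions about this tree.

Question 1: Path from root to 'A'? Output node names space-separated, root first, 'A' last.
Walk down from root: C -> H -> A

Answer: C H A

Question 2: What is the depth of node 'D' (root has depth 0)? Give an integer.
Answer: 2

Derivation:
Path from root to D: C -> B -> D
Depth = number of edges = 2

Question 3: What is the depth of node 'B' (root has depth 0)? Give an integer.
Answer: 1

Derivation:
Path from root to B: C -> B
Depth = number of edges = 1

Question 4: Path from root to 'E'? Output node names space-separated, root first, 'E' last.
Answer: C E

Derivation:
Walk down from root: C -> E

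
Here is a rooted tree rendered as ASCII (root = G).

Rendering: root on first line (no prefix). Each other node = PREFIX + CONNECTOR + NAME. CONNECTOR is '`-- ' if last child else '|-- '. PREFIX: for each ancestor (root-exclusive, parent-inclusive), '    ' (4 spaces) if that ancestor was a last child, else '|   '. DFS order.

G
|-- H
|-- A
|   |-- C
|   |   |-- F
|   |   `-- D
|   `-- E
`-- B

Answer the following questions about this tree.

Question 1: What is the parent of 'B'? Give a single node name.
Scan adjacency: B appears as child of G

Answer: G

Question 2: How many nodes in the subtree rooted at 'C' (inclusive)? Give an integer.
Answer: 3

Derivation:
Subtree rooted at C contains: C, D, F
Count = 3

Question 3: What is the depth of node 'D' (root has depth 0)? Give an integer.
Path from root to D: G -> A -> C -> D
Depth = number of edges = 3

Answer: 3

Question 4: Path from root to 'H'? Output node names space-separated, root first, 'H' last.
Answer: G H

Derivation:
Walk down from root: G -> H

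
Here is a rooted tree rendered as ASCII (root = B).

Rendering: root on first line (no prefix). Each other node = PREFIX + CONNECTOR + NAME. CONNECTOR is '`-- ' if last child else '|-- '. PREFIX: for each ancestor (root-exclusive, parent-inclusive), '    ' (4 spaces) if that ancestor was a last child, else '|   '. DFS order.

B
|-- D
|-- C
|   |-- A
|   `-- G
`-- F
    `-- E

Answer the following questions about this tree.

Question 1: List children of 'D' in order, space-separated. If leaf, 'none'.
Answer: none

Derivation:
Node D's children (from adjacency): (leaf)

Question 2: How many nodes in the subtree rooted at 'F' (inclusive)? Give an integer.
Subtree rooted at F contains: E, F
Count = 2

Answer: 2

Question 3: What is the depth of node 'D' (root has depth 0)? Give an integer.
Answer: 1

Derivation:
Path from root to D: B -> D
Depth = number of edges = 1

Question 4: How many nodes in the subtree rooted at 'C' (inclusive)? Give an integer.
Answer: 3

Derivation:
Subtree rooted at C contains: A, C, G
Count = 3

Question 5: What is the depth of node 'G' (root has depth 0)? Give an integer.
Path from root to G: B -> C -> G
Depth = number of edges = 2

Answer: 2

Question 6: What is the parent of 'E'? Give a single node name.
Answer: F

Derivation:
Scan adjacency: E appears as child of F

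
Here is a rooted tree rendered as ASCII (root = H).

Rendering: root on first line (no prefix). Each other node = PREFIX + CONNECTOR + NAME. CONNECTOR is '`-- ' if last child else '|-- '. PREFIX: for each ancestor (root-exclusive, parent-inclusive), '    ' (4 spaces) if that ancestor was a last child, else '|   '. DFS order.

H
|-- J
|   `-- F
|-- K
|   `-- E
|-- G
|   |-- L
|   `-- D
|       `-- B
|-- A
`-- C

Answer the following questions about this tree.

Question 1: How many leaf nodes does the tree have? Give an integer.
Answer: 6

Derivation:
Leaves (nodes with no children): A, B, C, E, F, L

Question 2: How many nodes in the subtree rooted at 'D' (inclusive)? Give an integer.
Subtree rooted at D contains: B, D
Count = 2

Answer: 2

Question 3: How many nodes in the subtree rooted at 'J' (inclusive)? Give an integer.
Subtree rooted at J contains: F, J
Count = 2

Answer: 2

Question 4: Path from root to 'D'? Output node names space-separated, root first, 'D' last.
Answer: H G D

Derivation:
Walk down from root: H -> G -> D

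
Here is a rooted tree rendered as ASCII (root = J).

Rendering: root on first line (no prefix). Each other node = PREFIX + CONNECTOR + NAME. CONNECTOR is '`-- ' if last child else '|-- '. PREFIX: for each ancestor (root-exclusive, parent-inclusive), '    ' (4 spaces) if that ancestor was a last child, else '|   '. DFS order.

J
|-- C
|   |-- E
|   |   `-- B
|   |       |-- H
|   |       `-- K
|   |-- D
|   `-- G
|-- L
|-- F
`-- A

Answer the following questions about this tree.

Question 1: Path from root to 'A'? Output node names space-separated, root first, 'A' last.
Walk down from root: J -> A

Answer: J A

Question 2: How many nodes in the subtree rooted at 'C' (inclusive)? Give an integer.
Answer: 7

Derivation:
Subtree rooted at C contains: B, C, D, E, G, H, K
Count = 7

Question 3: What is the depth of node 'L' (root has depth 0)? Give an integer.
Answer: 1

Derivation:
Path from root to L: J -> L
Depth = number of edges = 1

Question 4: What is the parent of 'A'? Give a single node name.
Answer: J

Derivation:
Scan adjacency: A appears as child of J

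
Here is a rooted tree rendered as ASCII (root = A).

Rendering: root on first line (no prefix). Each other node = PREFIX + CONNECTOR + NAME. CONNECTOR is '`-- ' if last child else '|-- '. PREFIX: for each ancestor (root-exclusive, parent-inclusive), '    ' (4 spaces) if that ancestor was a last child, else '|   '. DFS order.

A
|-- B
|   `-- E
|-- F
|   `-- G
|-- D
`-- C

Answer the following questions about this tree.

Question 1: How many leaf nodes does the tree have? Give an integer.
Answer: 4

Derivation:
Leaves (nodes with no children): C, D, E, G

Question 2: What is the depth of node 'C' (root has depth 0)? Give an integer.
Answer: 1

Derivation:
Path from root to C: A -> C
Depth = number of edges = 1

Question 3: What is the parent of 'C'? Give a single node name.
Answer: A

Derivation:
Scan adjacency: C appears as child of A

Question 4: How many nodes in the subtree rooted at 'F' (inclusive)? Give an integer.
Subtree rooted at F contains: F, G
Count = 2

Answer: 2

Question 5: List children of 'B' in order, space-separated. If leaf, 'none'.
Answer: E

Derivation:
Node B's children (from adjacency): E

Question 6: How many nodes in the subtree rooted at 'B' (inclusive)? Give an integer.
Answer: 2

Derivation:
Subtree rooted at B contains: B, E
Count = 2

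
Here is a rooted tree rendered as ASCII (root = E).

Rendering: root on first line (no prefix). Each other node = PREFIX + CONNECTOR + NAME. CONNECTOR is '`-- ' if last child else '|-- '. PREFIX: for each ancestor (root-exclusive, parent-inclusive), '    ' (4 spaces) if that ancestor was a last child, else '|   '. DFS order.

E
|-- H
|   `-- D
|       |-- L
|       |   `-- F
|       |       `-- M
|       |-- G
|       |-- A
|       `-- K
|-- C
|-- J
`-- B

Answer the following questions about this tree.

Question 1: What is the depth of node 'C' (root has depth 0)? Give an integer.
Answer: 1

Derivation:
Path from root to C: E -> C
Depth = number of edges = 1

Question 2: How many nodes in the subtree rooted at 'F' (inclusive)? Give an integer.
Subtree rooted at F contains: F, M
Count = 2

Answer: 2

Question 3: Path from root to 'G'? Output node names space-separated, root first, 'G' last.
Answer: E H D G

Derivation:
Walk down from root: E -> H -> D -> G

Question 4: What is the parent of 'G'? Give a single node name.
Answer: D

Derivation:
Scan adjacency: G appears as child of D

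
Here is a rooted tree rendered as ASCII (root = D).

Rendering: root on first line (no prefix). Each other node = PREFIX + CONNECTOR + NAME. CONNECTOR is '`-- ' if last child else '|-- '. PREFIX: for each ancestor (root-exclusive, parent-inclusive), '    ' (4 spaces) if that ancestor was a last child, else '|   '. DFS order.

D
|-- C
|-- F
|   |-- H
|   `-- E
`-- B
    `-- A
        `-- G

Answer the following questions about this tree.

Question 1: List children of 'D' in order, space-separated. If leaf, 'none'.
Answer: C F B

Derivation:
Node D's children (from adjacency): C, F, B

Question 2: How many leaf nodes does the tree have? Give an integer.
Leaves (nodes with no children): C, E, G, H

Answer: 4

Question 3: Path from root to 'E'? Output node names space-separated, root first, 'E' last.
Walk down from root: D -> F -> E

Answer: D F E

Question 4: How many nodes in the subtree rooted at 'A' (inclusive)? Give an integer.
Answer: 2

Derivation:
Subtree rooted at A contains: A, G
Count = 2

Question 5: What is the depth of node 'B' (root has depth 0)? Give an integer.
Path from root to B: D -> B
Depth = number of edges = 1

Answer: 1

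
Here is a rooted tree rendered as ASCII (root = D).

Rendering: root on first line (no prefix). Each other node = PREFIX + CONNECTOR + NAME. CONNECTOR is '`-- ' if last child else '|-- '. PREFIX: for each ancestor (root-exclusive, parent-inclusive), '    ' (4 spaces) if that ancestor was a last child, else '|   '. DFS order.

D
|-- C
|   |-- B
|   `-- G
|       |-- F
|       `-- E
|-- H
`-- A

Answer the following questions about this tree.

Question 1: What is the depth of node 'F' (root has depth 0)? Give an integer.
Answer: 3

Derivation:
Path from root to F: D -> C -> G -> F
Depth = number of edges = 3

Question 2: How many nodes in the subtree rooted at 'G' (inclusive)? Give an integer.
Subtree rooted at G contains: E, F, G
Count = 3

Answer: 3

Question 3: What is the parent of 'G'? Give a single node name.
Scan adjacency: G appears as child of C

Answer: C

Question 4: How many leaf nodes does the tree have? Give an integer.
Leaves (nodes with no children): A, B, E, F, H

Answer: 5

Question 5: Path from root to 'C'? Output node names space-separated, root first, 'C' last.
Walk down from root: D -> C

Answer: D C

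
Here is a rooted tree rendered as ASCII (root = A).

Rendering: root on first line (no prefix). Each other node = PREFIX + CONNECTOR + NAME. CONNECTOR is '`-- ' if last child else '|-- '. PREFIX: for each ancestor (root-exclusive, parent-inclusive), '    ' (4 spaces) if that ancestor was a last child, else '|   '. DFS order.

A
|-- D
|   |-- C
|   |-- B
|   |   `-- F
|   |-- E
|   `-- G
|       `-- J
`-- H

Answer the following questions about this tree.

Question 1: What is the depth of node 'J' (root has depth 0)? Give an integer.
Path from root to J: A -> D -> G -> J
Depth = number of edges = 3

Answer: 3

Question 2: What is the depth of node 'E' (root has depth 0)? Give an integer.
Path from root to E: A -> D -> E
Depth = number of edges = 2

Answer: 2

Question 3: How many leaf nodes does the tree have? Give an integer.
Answer: 5

Derivation:
Leaves (nodes with no children): C, E, F, H, J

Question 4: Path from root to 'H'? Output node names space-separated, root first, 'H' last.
Walk down from root: A -> H

Answer: A H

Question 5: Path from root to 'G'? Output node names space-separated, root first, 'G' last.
Answer: A D G

Derivation:
Walk down from root: A -> D -> G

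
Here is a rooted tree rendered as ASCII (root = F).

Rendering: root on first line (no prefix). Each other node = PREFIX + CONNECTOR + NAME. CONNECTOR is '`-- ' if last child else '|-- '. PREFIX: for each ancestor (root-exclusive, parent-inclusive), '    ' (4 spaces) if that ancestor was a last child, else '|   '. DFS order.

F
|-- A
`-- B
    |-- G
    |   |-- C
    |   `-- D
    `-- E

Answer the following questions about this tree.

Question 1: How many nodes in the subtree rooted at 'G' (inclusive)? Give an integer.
Answer: 3

Derivation:
Subtree rooted at G contains: C, D, G
Count = 3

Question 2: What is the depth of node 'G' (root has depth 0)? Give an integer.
Path from root to G: F -> B -> G
Depth = number of edges = 2

Answer: 2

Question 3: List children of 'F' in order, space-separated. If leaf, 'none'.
Node F's children (from adjacency): A, B

Answer: A B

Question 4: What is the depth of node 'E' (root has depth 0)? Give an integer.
Answer: 2

Derivation:
Path from root to E: F -> B -> E
Depth = number of edges = 2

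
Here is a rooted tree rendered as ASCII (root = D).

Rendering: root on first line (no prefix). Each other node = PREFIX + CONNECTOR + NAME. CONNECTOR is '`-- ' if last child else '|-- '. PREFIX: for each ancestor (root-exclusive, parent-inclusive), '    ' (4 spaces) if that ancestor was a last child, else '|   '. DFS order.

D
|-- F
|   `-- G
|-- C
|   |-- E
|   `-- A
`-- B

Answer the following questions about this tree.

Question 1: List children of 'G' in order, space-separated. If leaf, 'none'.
Node G's children (from adjacency): (leaf)

Answer: none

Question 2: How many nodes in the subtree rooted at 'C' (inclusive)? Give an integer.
Subtree rooted at C contains: A, C, E
Count = 3

Answer: 3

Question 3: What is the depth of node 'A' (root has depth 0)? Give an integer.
Answer: 2

Derivation:
Path from root to A: D -> C -> A
Depth = number of edges = 2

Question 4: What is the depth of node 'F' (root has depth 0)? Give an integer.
Path from root to F: D -> F
Depth = number of edges = 1

Answer: 1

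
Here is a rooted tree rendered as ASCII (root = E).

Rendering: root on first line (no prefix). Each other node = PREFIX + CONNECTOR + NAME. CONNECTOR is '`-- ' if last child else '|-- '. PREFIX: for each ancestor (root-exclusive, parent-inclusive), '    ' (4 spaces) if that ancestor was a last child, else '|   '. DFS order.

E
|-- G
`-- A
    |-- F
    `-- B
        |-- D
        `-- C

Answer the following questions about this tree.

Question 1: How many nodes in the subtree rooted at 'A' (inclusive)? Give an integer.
Answer: 5

Derivation:
Subtree rooted at A contains: A, B, C, D, F
Count = 5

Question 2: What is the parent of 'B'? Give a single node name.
Answer: A

Derivation:
Scan adjacency: B appears as child of A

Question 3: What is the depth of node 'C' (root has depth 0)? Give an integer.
Path from root to C: E -> A -> B -> C
Depth = number of edges = 3

Answer: 3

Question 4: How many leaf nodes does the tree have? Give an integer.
Leaves (nodes with no children): C, D, F, G

Answer: 4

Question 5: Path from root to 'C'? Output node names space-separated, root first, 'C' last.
Walk down from root: E -> A -> B -> C

Answer: E A B C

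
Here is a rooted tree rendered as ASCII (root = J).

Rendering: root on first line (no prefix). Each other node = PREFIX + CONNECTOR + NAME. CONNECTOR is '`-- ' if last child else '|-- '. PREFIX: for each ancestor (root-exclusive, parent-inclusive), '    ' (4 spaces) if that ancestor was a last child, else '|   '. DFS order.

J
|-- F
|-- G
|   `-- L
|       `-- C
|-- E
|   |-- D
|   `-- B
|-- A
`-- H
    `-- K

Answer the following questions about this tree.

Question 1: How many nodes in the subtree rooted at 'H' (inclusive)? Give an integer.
Subtree rooted at H contains: H, K
Count = 2

Answer: 2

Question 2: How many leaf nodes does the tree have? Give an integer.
Leaves (nodes with no children): A, B, C, D, F, K

Answer: 6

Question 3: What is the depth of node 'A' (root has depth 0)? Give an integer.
Answer: 1

Derivation:
Path from root to A: J -> A
Depth = number of edges = 1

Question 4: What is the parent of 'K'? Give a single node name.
Answer: H

Derivation:
Scan adjacency: K appears as child of H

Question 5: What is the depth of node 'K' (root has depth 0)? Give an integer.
Path from root to K: J -> H -> K
Depth = number of edges = 2

Answer: 2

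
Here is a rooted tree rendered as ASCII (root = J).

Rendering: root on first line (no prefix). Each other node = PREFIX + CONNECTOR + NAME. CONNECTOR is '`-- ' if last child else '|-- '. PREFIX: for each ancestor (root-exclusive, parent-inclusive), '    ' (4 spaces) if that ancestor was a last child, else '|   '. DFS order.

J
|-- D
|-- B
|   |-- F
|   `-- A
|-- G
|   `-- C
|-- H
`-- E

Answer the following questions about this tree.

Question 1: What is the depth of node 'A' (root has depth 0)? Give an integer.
Path from root to A: J -> B -> A
Depth = number of edges = 2

Answer: 2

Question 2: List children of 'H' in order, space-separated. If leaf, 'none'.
Answer: none

Derivation:
Node H's children (from adjacency): (leaf)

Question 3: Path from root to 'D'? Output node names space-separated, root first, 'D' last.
Walk down from root: J -> D

Answer: J D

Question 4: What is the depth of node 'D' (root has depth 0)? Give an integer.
Answer: 1

Derivation:
Path from root to D: J -> D
Depth = number of edges = 1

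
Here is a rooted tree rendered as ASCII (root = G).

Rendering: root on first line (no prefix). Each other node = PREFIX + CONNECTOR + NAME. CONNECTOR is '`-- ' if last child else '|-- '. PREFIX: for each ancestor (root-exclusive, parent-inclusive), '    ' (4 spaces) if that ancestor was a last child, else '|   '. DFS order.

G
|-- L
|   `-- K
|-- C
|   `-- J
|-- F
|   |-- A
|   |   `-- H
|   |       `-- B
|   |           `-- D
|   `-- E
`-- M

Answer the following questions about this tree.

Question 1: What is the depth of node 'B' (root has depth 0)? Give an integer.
Answer: 4

Derivation:
Path from root to B: G -> F -> A -> H -> B
Depth = number of edges = 4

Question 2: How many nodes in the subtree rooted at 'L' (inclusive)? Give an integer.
Answer: 2

Derivation:
Subtree rooted at L contains: K, L
Count = 2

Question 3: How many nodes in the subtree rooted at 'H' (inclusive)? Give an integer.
Subtree rooted at H contains: B, D, H
Count = 3

Answer: 3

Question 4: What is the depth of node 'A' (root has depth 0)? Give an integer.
Answer: 2

Derivation:
Path from root to A: G -> F -> A
Depth = number of edges = 2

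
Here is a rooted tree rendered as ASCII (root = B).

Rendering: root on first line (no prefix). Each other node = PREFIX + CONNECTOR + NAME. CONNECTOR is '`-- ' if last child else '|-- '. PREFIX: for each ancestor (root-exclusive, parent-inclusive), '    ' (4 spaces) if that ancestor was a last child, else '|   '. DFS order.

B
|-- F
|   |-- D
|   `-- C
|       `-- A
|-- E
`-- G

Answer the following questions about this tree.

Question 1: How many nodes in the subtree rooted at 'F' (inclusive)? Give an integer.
Subtree rooted at F contains: A, C, D, F
Count = 4

Answer: 4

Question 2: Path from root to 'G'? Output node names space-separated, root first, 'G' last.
Walk down from root: B -> G

Answer: B G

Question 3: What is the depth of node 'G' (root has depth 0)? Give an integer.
Path from root to G: B -> G
Depth = number of edges = 1

Answer: 1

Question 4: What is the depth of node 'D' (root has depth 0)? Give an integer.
Path from root to D: B -> F -> D
Depth = number of edges = 2

Answer: 2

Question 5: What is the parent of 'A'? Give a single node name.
Answer: C

Derivation:
Scan adjacency: A appears as child of C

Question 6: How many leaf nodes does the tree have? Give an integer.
Answer: 4

Derivation:
Leaves (nodes with no children): A, D, E, G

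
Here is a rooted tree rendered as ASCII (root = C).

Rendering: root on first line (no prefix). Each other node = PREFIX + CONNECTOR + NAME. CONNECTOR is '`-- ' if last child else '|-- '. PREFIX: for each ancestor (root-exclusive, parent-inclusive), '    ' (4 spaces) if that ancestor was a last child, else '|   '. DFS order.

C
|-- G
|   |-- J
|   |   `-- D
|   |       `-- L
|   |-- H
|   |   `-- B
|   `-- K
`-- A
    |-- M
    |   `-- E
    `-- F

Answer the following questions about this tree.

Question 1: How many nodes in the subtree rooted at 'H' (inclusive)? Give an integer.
Answer: 2

Derivation:
Subtree rooted at H contains: B, H
Count = 2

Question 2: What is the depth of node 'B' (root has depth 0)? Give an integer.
Answer: 3

Derivation:
Path from root to B: C -> G -> H -> B
Depth = number of edges = 3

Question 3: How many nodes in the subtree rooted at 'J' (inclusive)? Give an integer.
Subtree rooted at J contains: D, J, L
Count = 3

Answer: 3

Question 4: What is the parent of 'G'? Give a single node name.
Answer: C

Derivation:
Scan adjacency: G appears as child of C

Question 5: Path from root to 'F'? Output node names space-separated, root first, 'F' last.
Walk down from root: C -> A -> F

Answer: C A F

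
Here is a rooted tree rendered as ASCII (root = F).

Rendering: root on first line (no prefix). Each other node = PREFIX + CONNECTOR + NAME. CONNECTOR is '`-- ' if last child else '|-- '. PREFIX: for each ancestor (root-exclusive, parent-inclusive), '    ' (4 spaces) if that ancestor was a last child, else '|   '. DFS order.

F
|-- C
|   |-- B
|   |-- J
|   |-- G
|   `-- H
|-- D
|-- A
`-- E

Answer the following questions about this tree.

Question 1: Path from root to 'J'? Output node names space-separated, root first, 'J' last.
Walk down from root: F -> C -> J

Answer: F C J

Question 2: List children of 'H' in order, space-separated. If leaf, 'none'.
Answer: none

Derivation:
Node H's children (from adjacency): (leaf)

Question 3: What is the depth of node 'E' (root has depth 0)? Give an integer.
Answer: 1

Derivation:
Path from root to E: F -> E
Depth = number of edges = 1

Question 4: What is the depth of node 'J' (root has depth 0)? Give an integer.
Answer: 2

Derivation:
Path from root to J: F -> C -> J
Depth = number of edges = 2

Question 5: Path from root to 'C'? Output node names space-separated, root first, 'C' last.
Answer: F C

Derivation:
Walk down from root: F -> C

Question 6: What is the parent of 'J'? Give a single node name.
Scan adjacency: J appears as child of C

Answer: C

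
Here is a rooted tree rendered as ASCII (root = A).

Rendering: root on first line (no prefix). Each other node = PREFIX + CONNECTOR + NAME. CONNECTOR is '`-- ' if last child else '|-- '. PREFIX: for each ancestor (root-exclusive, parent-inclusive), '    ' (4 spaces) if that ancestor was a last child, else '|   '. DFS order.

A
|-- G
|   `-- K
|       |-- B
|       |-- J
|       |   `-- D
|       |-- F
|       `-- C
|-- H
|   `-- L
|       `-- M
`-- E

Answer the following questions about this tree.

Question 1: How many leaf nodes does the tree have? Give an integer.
Leaves (nodes with no children): B, C, D, E, F, M

Answer: 6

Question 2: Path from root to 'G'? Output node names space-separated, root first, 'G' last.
Walk down from root: A -> G

Answer: A G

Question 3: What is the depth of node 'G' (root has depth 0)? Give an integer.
Path from root to G: A -> G
Depth = number of edges = 1

Answer: 1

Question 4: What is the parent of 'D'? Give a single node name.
Scan adjacency: D appears as child of J

Answer: J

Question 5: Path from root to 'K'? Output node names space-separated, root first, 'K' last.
Answer: A G K

Derivation:
Walk down from root: A -> G -> K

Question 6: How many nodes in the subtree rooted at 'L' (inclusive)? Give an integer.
Subtree rooted at L contains: L, M
Count = 2

Answer: 2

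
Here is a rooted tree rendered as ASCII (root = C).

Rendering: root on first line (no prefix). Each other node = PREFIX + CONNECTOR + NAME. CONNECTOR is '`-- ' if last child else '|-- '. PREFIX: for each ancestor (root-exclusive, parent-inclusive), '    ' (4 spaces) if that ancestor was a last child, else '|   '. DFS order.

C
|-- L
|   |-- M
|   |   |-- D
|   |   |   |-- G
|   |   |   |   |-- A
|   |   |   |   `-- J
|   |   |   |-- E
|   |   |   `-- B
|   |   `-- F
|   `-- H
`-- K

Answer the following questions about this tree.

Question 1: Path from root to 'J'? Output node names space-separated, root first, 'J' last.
Answer: C L M D G J

Derivation:
Walk down from root: C -> L -> M -> D -> G -> J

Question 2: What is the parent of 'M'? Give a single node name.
Answer: L

Derivation:
Scan adjacency: M appears as child of L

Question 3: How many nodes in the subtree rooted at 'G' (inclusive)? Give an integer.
Answer: 3

Derivation:
Subtree rooted at G contains: A, G, J
Count = 3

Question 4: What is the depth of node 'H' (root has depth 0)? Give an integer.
Path from root to H: C -> L -> H
Depth = number of edges = 2

Answer: 2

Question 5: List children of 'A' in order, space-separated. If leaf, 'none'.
Node A's children (from adjacency): (leaf)

Answer: none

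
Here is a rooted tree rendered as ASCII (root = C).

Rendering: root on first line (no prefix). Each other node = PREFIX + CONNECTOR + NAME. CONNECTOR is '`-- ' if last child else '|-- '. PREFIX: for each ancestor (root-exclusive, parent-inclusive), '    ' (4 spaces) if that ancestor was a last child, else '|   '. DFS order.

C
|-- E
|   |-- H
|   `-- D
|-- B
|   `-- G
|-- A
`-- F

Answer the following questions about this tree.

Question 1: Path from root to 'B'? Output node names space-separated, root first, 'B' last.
Walk down from root: C -> B

Answer: C B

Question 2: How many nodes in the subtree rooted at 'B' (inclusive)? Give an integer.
Answer: 2

Derivation:
Subtree rooted at B contains: B, G
Count = 2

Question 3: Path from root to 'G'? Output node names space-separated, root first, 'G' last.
Walk down from root: C -> B -> G

Answer: C B G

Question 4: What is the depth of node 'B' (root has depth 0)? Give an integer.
Answer: 1

Derivation:
Path from root to B: C -> B
Depth = number of edges = 1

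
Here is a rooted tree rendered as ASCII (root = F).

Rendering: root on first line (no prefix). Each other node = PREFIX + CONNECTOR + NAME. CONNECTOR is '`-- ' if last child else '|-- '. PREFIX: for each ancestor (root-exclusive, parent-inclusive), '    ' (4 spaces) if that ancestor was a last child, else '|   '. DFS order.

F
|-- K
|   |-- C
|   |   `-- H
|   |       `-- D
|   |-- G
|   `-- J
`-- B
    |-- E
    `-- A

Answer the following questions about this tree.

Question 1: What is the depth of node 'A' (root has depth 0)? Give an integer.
Path from root to A: F -> B -> A
Depth = number of edges = 2

Answer: 2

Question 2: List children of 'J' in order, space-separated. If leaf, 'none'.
Node J's children (from adjacency): (leaf)

Answer: none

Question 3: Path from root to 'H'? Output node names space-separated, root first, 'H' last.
Answer: F K C H

Derivation:
Walk down from root: F -> K -> C -> H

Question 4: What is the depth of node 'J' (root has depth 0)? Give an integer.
Answer: 2

Derivation:
Path from root to J: F -> K -> J
Depth = number of edges = 2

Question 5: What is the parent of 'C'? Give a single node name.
Scan adjacency: C appears as child of K

Answer: K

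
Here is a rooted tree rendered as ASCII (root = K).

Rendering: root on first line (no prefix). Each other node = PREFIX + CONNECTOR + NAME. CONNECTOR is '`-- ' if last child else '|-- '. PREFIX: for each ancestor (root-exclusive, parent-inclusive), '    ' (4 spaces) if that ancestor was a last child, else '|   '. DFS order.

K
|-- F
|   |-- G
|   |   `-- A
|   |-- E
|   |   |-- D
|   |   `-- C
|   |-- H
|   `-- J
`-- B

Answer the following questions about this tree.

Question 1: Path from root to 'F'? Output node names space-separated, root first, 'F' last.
Walk down from root: K -> F

Answer: K F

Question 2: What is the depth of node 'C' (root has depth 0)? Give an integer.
Path from root to C: K -> F -> E -> C
Depth = number of edges = 3

Answer: 3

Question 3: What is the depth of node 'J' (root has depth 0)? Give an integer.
Answer: 2

Derivation:
Path from root to J: K -> F -> J
Depth = number of edges = 2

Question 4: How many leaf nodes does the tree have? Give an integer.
Answer: 6

Derivation:
Leaves (nodes with no children): A, B, C, D, H, J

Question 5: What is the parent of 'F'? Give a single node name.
Scan adjacency: F appears as child of K

Answer: K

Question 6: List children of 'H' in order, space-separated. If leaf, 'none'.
Answer: none

Derivation:
Node H's children (from adjacency): (leaf)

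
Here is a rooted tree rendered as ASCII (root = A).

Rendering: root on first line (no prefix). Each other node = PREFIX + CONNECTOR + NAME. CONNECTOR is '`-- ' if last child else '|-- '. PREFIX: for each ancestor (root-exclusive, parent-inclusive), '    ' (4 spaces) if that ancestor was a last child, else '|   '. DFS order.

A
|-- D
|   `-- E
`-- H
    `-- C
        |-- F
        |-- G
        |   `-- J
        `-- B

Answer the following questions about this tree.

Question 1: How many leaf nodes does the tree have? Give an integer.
Leaves (nodes with no children): B, E, F, J

Answer: 4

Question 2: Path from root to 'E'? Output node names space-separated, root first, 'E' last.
Walk down from root: A -> D -> E

Answer: A D E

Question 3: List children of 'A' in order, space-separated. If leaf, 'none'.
Node A's children (from adjacency): D, H

Answer: D H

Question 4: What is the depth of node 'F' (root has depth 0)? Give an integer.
Answer: 3

Derivation:
Path from root to F: A -> H -> C -> F
Depth = number of edges = 3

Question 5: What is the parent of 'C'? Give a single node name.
Scan adjacency: C appears as child of H

Answer: H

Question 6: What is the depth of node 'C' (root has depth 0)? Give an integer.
Path from root to C: A -> H -> C
Depth = number of edges = 2

Answer: 2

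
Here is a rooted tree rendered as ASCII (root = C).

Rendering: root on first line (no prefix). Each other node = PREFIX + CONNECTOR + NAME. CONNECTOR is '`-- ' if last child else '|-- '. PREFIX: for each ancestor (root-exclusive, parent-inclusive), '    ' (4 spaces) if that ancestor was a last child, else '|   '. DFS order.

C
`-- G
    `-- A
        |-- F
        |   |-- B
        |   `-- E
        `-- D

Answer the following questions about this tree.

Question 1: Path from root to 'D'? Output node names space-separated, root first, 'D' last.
Answer: C G A D

Derivation:
Walk down from root: C -> G -> A -> D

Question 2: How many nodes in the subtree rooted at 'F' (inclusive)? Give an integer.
Answer: 3

Derivation:
Subtree rooted at F contains: B, E, F
Count = 3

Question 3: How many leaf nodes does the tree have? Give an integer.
Answer: 3

Derivation:
Leaves (nodes with no children): B, D, E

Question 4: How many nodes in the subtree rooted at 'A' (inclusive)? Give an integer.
Subtree rooted at A contains: A, B, D, E, F
Count = 5

Answer: 5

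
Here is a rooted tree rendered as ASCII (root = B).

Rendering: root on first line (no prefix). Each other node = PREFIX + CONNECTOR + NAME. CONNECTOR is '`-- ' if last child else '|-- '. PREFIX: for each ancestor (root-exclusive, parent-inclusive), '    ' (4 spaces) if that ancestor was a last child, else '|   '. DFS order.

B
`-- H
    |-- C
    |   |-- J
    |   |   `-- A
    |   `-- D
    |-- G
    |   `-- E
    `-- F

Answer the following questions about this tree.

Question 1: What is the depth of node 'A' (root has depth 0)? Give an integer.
Path from root to A: B -> H -> C -> J -> A
Depth = number of edges = 4

Answer: 4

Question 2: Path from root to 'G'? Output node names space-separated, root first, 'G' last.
Walk down from root: B -> H -> G

Answer: B H G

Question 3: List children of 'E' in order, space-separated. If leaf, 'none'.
Answer: none

Derivation:
Node E's children (from adjacency): (leaf)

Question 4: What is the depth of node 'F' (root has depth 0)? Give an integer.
Answer: 2

Derivation:
Path from root to F: B -> H -> F
Depth = number of edges = 2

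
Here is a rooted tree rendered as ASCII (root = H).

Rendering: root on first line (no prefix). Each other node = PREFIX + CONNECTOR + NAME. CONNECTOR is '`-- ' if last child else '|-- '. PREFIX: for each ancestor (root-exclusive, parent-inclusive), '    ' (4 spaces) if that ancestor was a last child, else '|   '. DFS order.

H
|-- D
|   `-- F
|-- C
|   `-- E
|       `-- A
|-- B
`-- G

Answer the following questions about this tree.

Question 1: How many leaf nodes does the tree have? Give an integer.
Answer: 4

Derivation:
Leaves (nodes with no children): A, B, F, G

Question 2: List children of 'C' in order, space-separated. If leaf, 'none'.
Node C's children (from adjacency): E

Answer: E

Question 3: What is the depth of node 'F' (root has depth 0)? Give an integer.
Answer: 2

Derivation:
Path from root to F: H -> D -> F
Depth = number of edges = 2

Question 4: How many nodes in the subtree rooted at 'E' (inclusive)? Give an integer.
Answer: 2

Derivation:
Subtree rooted at E contains: A, E
Count = 2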